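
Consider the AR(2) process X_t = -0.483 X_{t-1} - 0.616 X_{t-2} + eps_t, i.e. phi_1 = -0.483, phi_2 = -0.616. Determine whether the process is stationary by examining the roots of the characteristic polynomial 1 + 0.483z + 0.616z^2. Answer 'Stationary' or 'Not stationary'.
\text{Stationary}

The AR(p) characteristic polynomial is P(z) = 1 + 0.483z + 0.616z^2.
Stationarity requires all roots to lie outside the unit circle, i.e. |z| > 1 for every root.
Set 1 + (0.483) z + (0.616) z^2 = 0, i.e. a z^2 + b z + c = 0 with a = 0.616, b = 0.483, c = 1.
Discriminant D = b^2 - 4ac = (0.483)^2 - 4*(0.616)*1 = 0.233289 - (2.464) = -2.230711.
D < 0, so the roots are the complex-conjugate pair z = (-b +/- i sqrt(-D)) / (2a) = -0.392 +/- 1.2123i.
For a conjugate pair |z|^2 = z * conj(z) = (product of roots) = c/a = 1/(0.616) = 1.623377, so |z| = sqrt(1.623377) = 1.2741 for both roots.
Moduli of all roots: 1.2741, 1.2741.
All moduli strictly greater than 1? Yes.
Verdict: Stationary.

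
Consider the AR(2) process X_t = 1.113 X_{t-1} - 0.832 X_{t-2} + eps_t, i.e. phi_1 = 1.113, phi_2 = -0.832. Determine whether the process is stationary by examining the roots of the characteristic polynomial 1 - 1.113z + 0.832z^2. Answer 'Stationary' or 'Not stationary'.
\text{Stationary}

The AR(p) characteristic polynomial is P(z) = 1 - 1.113z + 0.832z^2.
Stationarity requires all roots to lie outside the unit circle, i.e. |z| > 1 for every root.
Set 1 + (-1.113) z + (0.832) z^2 = 0, i.e. a z^2 + b z + c = 0 with a = 0.832, b = -1.113, c = 1.
Discriminant D = b^2 - 4ac = (-1.113)^2 - 4*(0.832)*1 = 1.238769 - (3.328) = -2.089231.
D < 0, so the roots are the complex-conjugate pair z = (-b +/- i sqrt(-D)) / (2a) = 0.6689 +/- 0.8686i.
For a conjugate pair |z|^2 = z * conj(z) = (product of roots) = c/a = 1/(0.832) = 1.201923, so |z| = sqrt(1.201923) = 1.0963 for both roots.
Moduli of all roots: 1.0963, 1.0963.
All moduli strictly greater than 1? Yes.
Verdict: Stationary.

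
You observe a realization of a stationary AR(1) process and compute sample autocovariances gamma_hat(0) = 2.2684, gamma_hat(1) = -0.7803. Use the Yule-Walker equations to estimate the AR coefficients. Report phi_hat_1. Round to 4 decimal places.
\hat\phi_{1} = -0.3440

The Yule-Walker equations for an AR(p) process read, in matrix form,
  Gamma_p phi = r_p,   with   (Gamma_p)_{ij} = gamma(|i - j|),
                       (r_p)_i = gamma(i),   i,j = 1..p.
Substitute the sample gammas (Toeplitz matrix and right-hand side of size 1):
  Gamma_p = [[2.2684]]
  r_p     = [-0.7803]
With p = 1 this is the single equation gamma(0) phi_1 = gamma(1):
  phi_hat_1 = gamma(1) / gamma(0) = -0.7803 / 2.2684 = -0.3440.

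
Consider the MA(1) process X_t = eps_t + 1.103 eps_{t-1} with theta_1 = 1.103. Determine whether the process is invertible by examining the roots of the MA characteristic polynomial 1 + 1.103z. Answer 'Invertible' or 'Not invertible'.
\text{Not invertible}

The MA(q) characteristic polynomial is P(z) = 1 + 1.103z.
Invertibility requires all roots to lie outside the unit circle, i.e. |z| > 1 for every root.
This is linear in z: 1 + (1.103) z = 0  =>  z = -1/(1.103) = -0.906618,  |z| = 0.906618.
Moduli of all roots: 0.9066.
All moduli strictly greater than 1? No.
Verdict: Not invertible.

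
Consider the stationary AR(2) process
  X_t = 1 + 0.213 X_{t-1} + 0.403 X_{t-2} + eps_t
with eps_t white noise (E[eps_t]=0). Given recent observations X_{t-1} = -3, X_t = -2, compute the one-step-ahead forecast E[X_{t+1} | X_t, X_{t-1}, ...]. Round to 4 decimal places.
E[X_{t+1} \mid \mathcal F_t] = -0.6350

For an AR(p) model X_t = c + sum_i phi_i X_{t-i} + eps_t, the
one-step-ahead conditional mean is
  E[X_{t+1} | X_t, ...] = c + sum_i phi_i X_{t+1-i}.
Substitute known values:
  E[X_{t+1} | ...] = 1 + (0.213) * (-2) + (0.403) * (-3)
                   = -0.6350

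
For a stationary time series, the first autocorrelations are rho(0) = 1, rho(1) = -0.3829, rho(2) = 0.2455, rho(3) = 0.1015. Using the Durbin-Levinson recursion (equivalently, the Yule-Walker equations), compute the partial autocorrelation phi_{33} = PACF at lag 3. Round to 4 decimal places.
\phi_{33} = 0.2720

The PACF at lag k is phi_{kk}, the last component of the solution
to the Yule-Walker system G_k phi = r_k where
  (G_k)_{ij} = rho(|i - j|), (r_k)_i = rho(i), i,j = 1..k.
Equivalently, Durbin-Levinson gives phi_{kk} iteratively:
  phi_{11} = rho(1)
  phi_{kk} = [rho(k) - sum_{j=1..k-1} phi_{k-1,j} rho(k-j)]
            / [1 - sum_{j=1..k-1} phi_{k-1,j} rho(j)],
  phi_{k,j} = phi_{k-1,j} - phi_{kk} phi_{k-1,k-j},  j = 1..k-1.
Step k = 1:
  phi_11 = rho(1) = -0.3829.
Step k = 2:
  phi_22 = [rho(2) - phi_11 rho(1)] / [1 - phi_11 rho(1)] = [0.2455 - (-0.3829)(-0.3829)] / [1 - (-0.3829)(-0.3829)]
         = 0.09888759 / 0.85338759 = 0.115877.
  Update: phi_21 = phi_11 - phi_22 phi_11 = -0.3829 - (0.115877)(-0.3829) = -0.338531.
Step k = 3:
  phi_33 = [rho(3) - phi_21 rho(2) - phi_22 rho(1)] / [1 - phi_21 rho(1) - phi_22 rho(2)]
    numerator   = 0.1015 - (-0.338531)(0.2455) - (0.115877)(-0.3829) = 0.22897845
    denominator = 1 - (-0.338531)(-0.3829) - (0.115877)(0.2455) = 0.84192884
  phi_33 = 0.22897845 / 0.84192884 = 0.272.
Therefore phi_{33} = 0.2720.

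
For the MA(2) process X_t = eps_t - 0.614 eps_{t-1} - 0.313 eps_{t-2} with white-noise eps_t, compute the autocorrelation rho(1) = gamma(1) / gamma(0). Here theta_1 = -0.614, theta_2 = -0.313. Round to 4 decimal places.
\rho(1) = -0.2860

For an MA(q) process with theta_0 = 1, the autocovariance is
  gamma(k) = sigma^2 * sum_{i=0..q-k} theta_i * theta_{i+k},
and rho(k) = gamma(k) / gamma(0). Sigma^2 cancels.
  numerator   = (1)*(-0.614) + (-0.614)*(-0.313) = -0.421818.
  denominator = (1)^2 + (-0.614)^2 + (-0.313)^2 = 1.474965.
  rho(1) = -0.421818 / 1.474965 = -0.2860.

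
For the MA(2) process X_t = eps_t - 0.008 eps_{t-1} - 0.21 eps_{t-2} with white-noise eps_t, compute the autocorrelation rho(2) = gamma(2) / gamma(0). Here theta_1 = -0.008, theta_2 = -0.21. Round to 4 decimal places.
\rho(2) = -0.2011

For an MA(q) process with theta_0 = 1, the autocovariance is
  gamma(k) = sigma^2 * sum_{i=0..q-k} theta_i * theta_{i+k},
and rho(k) = gamma(k) / gamma(0). Sigma^2 cancels.
  numerator   = (1)*(-0.21) = -0.21.
  denominator = (1)^2 + (-0.008)^2 + (-0.21)^2 = 1.044164.
  rho(2) = -0.21 / 1.044164 = -0.2011.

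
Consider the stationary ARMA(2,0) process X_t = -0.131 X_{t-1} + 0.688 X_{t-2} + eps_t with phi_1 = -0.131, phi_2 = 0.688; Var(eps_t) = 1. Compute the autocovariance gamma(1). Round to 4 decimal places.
\gamma(1) = -0.9679

Multiply the model equation by X_{t-k} and take expectations. With theta_0 = psi_0 = 1 and psi_j the MA(infinity) weights, this gives
  gamma(k) - sum_i phi_i gamma(k-i) = c_k,
  c_k = sigma^2 * sum_{j=k..q} theta_j psi_{j-k}   (c_k = 0 for k > q),
using gamma(-m) = gamma(m).
Pure AR (q = 0): c_0 = sigma^2 = 1, c_k = 0 for k >= 1.
Equations for k = 0, 1, 2 (AR order 2, c_2 = 0):
  (E0) gamma(0) = phi_1 gamma(1) + phi_2 gamma(2) + c_0
  (E1) gamma(1) = phi_1 gamma(0) + phi_2 gamma(1) + c_1
  (E2) gamma(2) = phi_1 gamma(1) + phi_2 gamma(0)
From (E1): gamma(1) = A gamma(0) + B with
  A = phi_1 / (1 - phi_2) = -0.131 / 0.312 = -0.419872,   B = c_1 / (1 - phi_2) = 0 / 0.312 = 0.
Insert (E2) into (E0): gamma(0) (1 - phi_2^2) = phi_1 (1 + phi_2) gamma(1) + c_0.
  phi_1 (1 + phi_2) = (-0.131)(1.688) = -0.221128,   1 - phi_2^2 = 0.526656.
Replace gamma(1) by A gamma(0) + B and collect gamma(0):
  gamma(0) [0.526656 - (-0.221128)(-0.419872)] = c_0 = 1
  gamma(0) * 0.433811 = 1
  gamma(0) = 1 / 0.433811 = 2.305154.
  gamma(1) = A gamma(0) = (-0.419872)(2.305154) = -0.967869.
Therefore gamma(1) = -0.9679 (to 4 decimal places).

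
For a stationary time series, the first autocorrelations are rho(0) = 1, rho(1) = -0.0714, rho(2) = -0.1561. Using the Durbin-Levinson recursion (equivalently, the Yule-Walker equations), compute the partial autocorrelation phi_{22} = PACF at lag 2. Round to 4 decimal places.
\phi_{22} = -0.1620

The PACF at lag k is phi_{kk}, the last component of the solution
to the Yule-Walker system G_k phi = r_k where
  (G_k)_{ij} = rho(|i - j|), (r_k)_i = rho(i), i,j = 1..k.
Equivalently, Durbin-Levinson gives phi_{kk} iteratively:
  phi_{11} = rho(1)
  phi_{kk} = [rho(k) - sum_{j=1..k-1} phi_{k-1,j} rho(k-j)]
            / [1 - sum_{j=1..k-1} phi_{k-1,j} rho(j)],
  phi_{k,j} = phi_{k-1,j} - phi_{kk} phi_{k-1,k-j},  j = 1..k-1.
Step k = 1:
  phi_11 = rho(1) = -0.0714.
Step k = 2:
  phi_22 = [rho(2) - phi_11 rho(1)] / [1 - phi_11 rho(1)] = [-0.1561 - (-0.0714)(-0.0714)] / [1 - (-0.0714)(-0.0714)]
         = -0.16119796 / 0.99490204 = -0.162.
Therefore phi_{22} = -0.1620.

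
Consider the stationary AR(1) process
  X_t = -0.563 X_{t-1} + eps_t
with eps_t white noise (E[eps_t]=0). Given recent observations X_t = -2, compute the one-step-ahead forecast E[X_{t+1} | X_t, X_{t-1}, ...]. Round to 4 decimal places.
E[X_{t+1} \mid \mathcal F_t] = 1.1260

For an AR(p) model X_t = c + sum_i phi_i X_{t-i} + eps_t, the
one-step-ahead conditional mean is
  E[X_{t+1} | X_t, ...] = c + sum_i phi_i X_{t+1-i}.
Substitute known values:
  E[X_{t+1} | ...] = (-0.563) * (-2)
                   = 1.1260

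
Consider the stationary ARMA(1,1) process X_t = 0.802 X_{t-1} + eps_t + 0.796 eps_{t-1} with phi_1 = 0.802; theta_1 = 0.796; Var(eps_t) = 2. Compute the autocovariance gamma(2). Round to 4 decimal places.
\gamma(2) = 11.7701

Multiply the model equation by X_{t-k} and take expectations. With theta_0 = psi_0 = 1 and psi_j the MA(infinity) weights, this gives
  gamma(k) - sum_i phi_i gamma(k-i) = c_k,
  c_k = sigma^2 * sum_{j=k..q} theta_j psi_{j-k}   (c_k = 0 for k > q),
using gamma(-m) = gamma(m).
psi-weights needed (psi_j = theta_j + sum_i phi_i psi_{j-i}):
  psi_1 = theta_1 + phi_1 = 0.796 + (0.802) = 1.598
Right-hand sides:
  c_0 = sigma^2 (1 + theta_1 psi_1) = 2 * (1 + (0.796)(1.598)) = 2 * 2.272008 = 4.544016
  c_1 = sigma^2 theta_1 = 2 * (0.796) = 1.592
  c_2 = 0
Equations for k = 0 and k = 1 (AR order 1):
  gamma(0) = phi_1 gamma(1) + c_0
  gamma(1) = phi_1 gamma(0) + c_1
Substituting the second into the first: gamma(0) (1 - phi_1^2) = c_0 + phi_1 c_1, so
  gamma(0) = (c_0 + phi_1 c_1) / (1 - phi_1^2) = (4.544016 + (0.802)(1.592)) / (1 - (0.802)^2) = 5.8208 / 0.356796 = 16.314084.
  gamma(1) = phi_1 gamma(0) + c_1 = (0.802)(16.314084) + (1.592) = 14.675896.
For k = 2 (> q): gamma(2) = phi_1 gamma(1) = (0.802)(14.675896) = 11.770068.
Therefore gamma(2) = 11.7701 (to 4 decimal places).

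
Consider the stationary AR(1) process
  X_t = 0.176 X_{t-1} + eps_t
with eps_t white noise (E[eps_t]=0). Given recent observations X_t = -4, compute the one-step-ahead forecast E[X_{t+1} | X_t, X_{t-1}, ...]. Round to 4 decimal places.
E[X_{t+1} \mid \mathcal F_t] = -0.7040

For an AR(p) model X_t = c + sum_i phi_i X_{t-i} + eps_t, the
one-step-ahead conditional mean is
  E[X_{t+1} | X_t, ...] = c + sum_i phi_i X_{t+1-i}.
Substitute known values:
  E[X_{t+1} | ...] = (0.176) * (-4)
                   = -0.7040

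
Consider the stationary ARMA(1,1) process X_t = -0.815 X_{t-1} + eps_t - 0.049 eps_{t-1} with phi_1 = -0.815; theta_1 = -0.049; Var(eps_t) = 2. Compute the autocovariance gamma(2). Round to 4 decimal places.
\gamma(2) = 4.3617

Multiply the model equation by X_{t-k} and take expectations. With theta_0 = psi_0 = 1 and psi_j the MA(infinity) weights, this gives
  gamma(k) - sum_i phi_i gamma(k-i) = c_k,
  c_k = sigma^2 * sum_{j=k..q} theta_j psi_{j-k}   (c_k = 0 for k > q),
using gamma(-m) = gamma(m).
psi-weights needed (psi_j = theta_j + sum_i phi_i psi_{j-i}):
  psi_1 = theta_1 + phi_1 = -0.049 + (-0.815) = -0.864
Right-hand sides:
  c_0 = sigma^2 (1 + theta_1 psi_1) = 2 * (1 + (-0.049)(-0.864)) = 2 * 1.042336 = 2.084672
  c_1 = sigma^2 theta_1 = 2 * (-0.049) = -0.098
  c_2 = 0
Equations for k = 0 and k = 1 (AR order 1):
  gamma(0) = phi_1 gamma(1) + c_0
  gamma(1) = phi_1 gamma(0) + c_1
Substituting the second into the first: gamma(0) (1 - phi_1^2) = c_0 + phi_1 c_1, so
  gamma(0) = (c_0 + phi_1 c_1) / (1 - phi_1^2) = (2.084672 + (-0.815)(-0.098)) / (1 - (-0.815)^2) = 2.164542 / 0.335775 = 6.446406.
  gamma(1) = phi_1 gamma(0) + c_1 = (-0.815)(6.446406) + (-0.098) = -5.351821.
For k = 2 (> q): gamma(2) = phi_1 gamma(1) = (-0.815)(-5.351821) = 4.361734.
Therefore gamma(2) = 4.3617 (to 4 decimal places).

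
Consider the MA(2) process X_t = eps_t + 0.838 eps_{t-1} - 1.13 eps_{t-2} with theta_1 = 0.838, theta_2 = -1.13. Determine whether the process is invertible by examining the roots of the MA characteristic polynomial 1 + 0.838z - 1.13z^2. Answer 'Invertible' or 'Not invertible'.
\text{Not invertible}

The MA(q) characteristic polynomial is P(z) = 1 + 0.838z - 1.13z^2.
Invertibility requires all roots to lie outside the unit circle, i.e. |z| > 1 for every root.
Set 1 + (0.838) z + (-1.13) z^2 = 0, i.e. a z^2 + b z + c = 0 with a = -1.13, b = 0.838, c = 1.
Discriminant D = b^2 - 4ac = (0.838)^2 - 4*(-1.13)*1 = 0.702244 - (-4.52) = 5.222244.
D >= 0, so the roots are real: z = (-b +/- sqrt(D)) / (2a) = (-0.838 +/- 2.285223) / (-2.26).
  z_1 = (-0.838 + 2.285223) / (-2.26) = -0.6404,   |z_1| = 0.6404.
  z_2 = (-0.838 - 2.285223) / (-2.26) = 1.382,   |z_2| = 1.382.
Moduli of all roots: 0.6404, 1.3820.
All moduli strictly greater than 1? No.
Verdict: Not invertible.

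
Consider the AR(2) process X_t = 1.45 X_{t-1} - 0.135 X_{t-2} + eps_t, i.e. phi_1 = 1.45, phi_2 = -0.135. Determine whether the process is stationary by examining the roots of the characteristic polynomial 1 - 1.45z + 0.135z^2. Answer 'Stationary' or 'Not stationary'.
\text{Not stationary}

The AR(p) characteristic polynomial is P(z) = 1 - 1.45z + 0.135z^2.
Stationarity requires all roots to lie outside the unit circle, i.e. |z| > 1 for every root.
Set 1 + (-1.45) z + (0.135) z^2 = 0, i.e. a z^2 + b z + c = 0 with a = 0.135, b = -1.45, c = 1.
Discriminant D = b^2 - 4ac = (-1.45)^2 - 4*(0.135)*1 = 2.1025 - (0.54) = 1.5625.
D >= 0, so the roots are real: z = (-b +/- sqrt(D)) / (2a) = (1.45 +/- 1.25) / (0.27).
  z_1 = (1.45 + 1.25) / (0.27) = 10,   |z_1| = 10.
  z_2 = (1.45 - 1.25) / (0.27) = 0.7407,   |z_2| = 0.7407.
Moduli of all roots: 10.0000, 0.7407.
All moduli strictly greater than 1? No.
Verdict: Not stationary.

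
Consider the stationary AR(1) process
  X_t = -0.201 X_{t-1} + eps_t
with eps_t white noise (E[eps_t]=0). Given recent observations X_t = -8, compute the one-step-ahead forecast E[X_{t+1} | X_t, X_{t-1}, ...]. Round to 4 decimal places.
E[X_{t+1} \mid \mathcal F_t] = 1.6080

For an AR(p) model X_t = c + sum_i phi_i X_{t-i} + eps_t, the
one-step-ahead conditional mean is
  E[X_{t+1} | X_t, ...] = c + sum_i phi_i X_{t+1-i}.
Substitute known values:
  E[X_{t+1} | ...] = (-0.201) * (-8)
                   = 1.6080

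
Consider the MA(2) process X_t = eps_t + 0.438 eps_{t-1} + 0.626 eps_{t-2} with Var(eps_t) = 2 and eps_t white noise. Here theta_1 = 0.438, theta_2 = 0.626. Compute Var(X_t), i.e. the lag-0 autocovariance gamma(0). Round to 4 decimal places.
\gamma(0) = 3.1674

For an MA(q) process X_t = eps_t + sum_i theta_i eps_{t-i} with
Var(eps_t) = sigma^2, the variance is
  gamma(0) = sigma^2 * (1 + sum_i theta_i^2).
  sum_i theta_i^2 = (0.438)^2 + (0.626)^2 = 0.191844 + 0.391876 = 0.58372.
  gamma(0) = 2 * (1 + 0.58372) = 2 * 1.58372 = 3.16744, which rounds to 3.1674.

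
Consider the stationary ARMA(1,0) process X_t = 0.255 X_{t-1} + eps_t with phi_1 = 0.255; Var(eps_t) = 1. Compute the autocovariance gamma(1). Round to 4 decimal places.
\gamma(1) = 0.2727

Multiply the model equation by X_{t-k} and take expectations. With theta_0 = psi_0 = 1 and psi_j the MA(infinity) weights, this gives
  gamma(k) - sum_i phi_i gamma(k-i) = c_k,
  c_k = sigma^2 * sum_{j=k..q} theta_j psi_{j-k}   (c_k = 0 for k > q),
using gamma(-m) = gamma(m).
Pure AR (q = 0): c_0 = sigma^2 = 1, c_k = 0 for k >= 1.
Equations for k = 0 and k = 1 (AR order 1):
  gamma(0) = phi_1 gamma(1) + c_0
  gamma(1) = phi_1 gamma(0) + c_1
Substituting the second into the first: gamma(0) (1 - phi_1^2) = c_0 + phi_1 c_1, so
  gamma(0) = c_0 / (1 - phi_1^2) = 1 / (1 - (0.255)^2) = 1 / 0.934975 = 1.069547.
  gamma(1) = phi_1 gamma(0) = (0.255)(1.069547) = 0.272735.
Therefore gamma(1) = 0.2727 (to 4 decimal places).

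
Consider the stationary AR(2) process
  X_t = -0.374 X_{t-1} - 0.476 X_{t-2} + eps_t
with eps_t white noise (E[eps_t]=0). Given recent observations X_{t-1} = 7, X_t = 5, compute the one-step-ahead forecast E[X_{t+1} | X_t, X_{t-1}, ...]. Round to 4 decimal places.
E[X_{t+1} \mid \mathcal F_t] = -5.2020

For an AR(p) model X_t = c + sum_i phi_i X_{t-i} + eps_t, the
one-step-ahead conditional mean is
  E[X_{t+1} | X_t, ...] = c + sum_i phi_i X_{t+1-i}.
Substitute known values:
  E[X_{t+1} | ...] = (-0.374) * (5) + (-0.476) * (7)
                   = -5.2020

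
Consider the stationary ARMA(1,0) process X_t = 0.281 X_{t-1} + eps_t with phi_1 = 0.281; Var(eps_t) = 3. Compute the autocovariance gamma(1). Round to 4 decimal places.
\gamma(1) = 0.9153

Multiply the model equation by X_{t-k} and take expectations. With theta_0 = psi_0 = 1 and psi_j the MA(infinity) weights, this gives
  gamma(k) - sum_i phi_i gamma(k-i) = c_k,
  c_k = sigma^2 * sum_{j=k..q} theta_j psi_{j-k}   (c_k = 0 for k > q),
using gamma(-m) = gamma(m).
Pure AR (q = 0): c_0 = sigma^2 = 3, c_k = 0 for k >= 1.
Equations for k = 0 and k = 1 (AR order 1):
  gamma(0) = phi_1 gamma(1) + c_0
  gamma(1) = phi_1 gamma(0) + c_1
Substituting the second into the first: gamma(0) (1 - phi_1^2) = c_0 + phi_1 c_1, so
  gamma(0) = c_0 / (1 - phi_1^2) = 3 / (1 - (0.281)^2) = 3 / 0.921039 = 3.257191.
  gamma(1) = phi_1 gamma(0) = (0.281)(3.257191) = 0.915271.
Therefore gamma(1) = 0.9153 (to 4 decimal places).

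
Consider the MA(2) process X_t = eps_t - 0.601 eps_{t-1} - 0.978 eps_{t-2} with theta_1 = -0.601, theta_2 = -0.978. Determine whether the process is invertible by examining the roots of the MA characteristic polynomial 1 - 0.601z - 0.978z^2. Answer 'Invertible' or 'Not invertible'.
\text{Not invertible}

The MA(q) characteristic polynomial is P(z) = 1 - 0.601z - 0.978z^2.
Invertibility requires all roots to lie outside the unit circle, i.e. |z| > 1 for every root.
Set 1 + (-0.601) z + (-0.978) z^2 = 0, i.e. a z^2 + b z + c = 0 with a = -0.978, b = -0.601, c = 1.
Discriminant D = b^2 - 4ac = (-0.601)^2 - 4*(-0.978)*1 = 0.361201 - (-3.912) = 4.273201.
D >= 0, so the roots are real: z = (-b +/- sqrt(D)) / (2a) = (0.601 +/- 2.067172) / (-1.956).
  z_1 = (0.601 + 2.067172) / (-1.956) = -1.3641,   |z_1| = 1.3641.
  z_2 = (0.601 - 2.067172) / (-1.956) = 0.7496,   |z_2| = 0.7496.
Moduli of all roots: 1.3641, 0.7496.
All moduli strictly greater than 1? No.
Verdict: Not invertible.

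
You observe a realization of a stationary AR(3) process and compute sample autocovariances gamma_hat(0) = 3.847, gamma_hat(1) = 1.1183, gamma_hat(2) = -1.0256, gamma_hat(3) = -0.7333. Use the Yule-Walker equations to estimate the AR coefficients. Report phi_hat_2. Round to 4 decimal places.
\hat\phi_{2} = -0.3980

The Yule-Walker equations for an AR(p) process read, in matrix form,
  Gamma_p phi = r_p,   with   (Gamma_p)_{ij} = gamma(|i - j|),
                       (r_p)_i = gamma(i),   i,j = 1..p.
Substitute the sample gammas (Toeplitz matrix and right-hand side of size 3):
  Gamma_p = [[3.847, 1.1183, -1.0256], [1.1183, 3.847, 1.1183], [-1.0256, 1.1183, 3.847]]
  r_p     = [1.1183, -1.0256, -0.7333]
Written out (R1..R3):
  (R1) 3.847 phi_1 + 1.1183 phi_2 - 1.0256 phi_3 = 1.1183
  (R2) 1.1183 phi_1 + 3.847 phi_2 + 1.1183 phi_3 = -1.0256
  (R3) -1.0256 phi_1 + 1.1183 phi_2 + 3.847 phi_3 = -0.7333
Gaussian elimination:
  R2 <- R2 - (1.1183/3.847) R1 = R2 - (0.290694) R1:  3.521917 phi_2 + 1.416436 phi_3 = -1.350683
  R3 <- R3 - (-1.0256/3.847) R1 = R3 - (-0.266597) R1:  1.416436 phi_2 + 3.573578 phi_3 = -0.435164
  R3 <- R3 - (1.416436/3.521917) R2 = R3 - (0.402178) R2:  3.003919 phi_3 = 0.10805
Back-substitution:
  phi_hat_3 = 0.10805 / 3.003919 = 0.03597
  phi_hat_2 = (-1.350683 - (1.416436)(0.03597)) / 3.521917 = -0.397974
  phi_hat_1 = (1.1183 - (1.1183)(-0.397974) - (-1.0256)(0.03597)) / 3.847 = 0.415972
So phi_hat = [0.4160, -0.3980, 0.0360].
Therefore phi_hat_2 = -0.3980.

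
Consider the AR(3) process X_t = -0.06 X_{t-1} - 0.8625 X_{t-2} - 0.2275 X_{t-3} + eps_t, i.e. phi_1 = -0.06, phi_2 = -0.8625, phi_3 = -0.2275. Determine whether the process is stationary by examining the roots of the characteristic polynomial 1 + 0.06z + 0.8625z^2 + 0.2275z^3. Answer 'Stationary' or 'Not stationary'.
\text{Stationary}

The AR(p) characteristic polynomial is P(z) = 1 + 0.06z + 0.8625z^2 + 0.2275z^3.
Stationarity requires all roots to lie outside the unit circle, i.e. |z| > 1 for every root.
Degree 3: look for a simple real root z0 first, then factor out (1 - z/z0) and solve the remaining quadratic.
Testing z0 = -4: P(-4) = 1 + (0.06)(-4) + (0.8625)(-4)^2 + (0.2275)(-4)^3
  = 1 + (-0.24) + (13.8) + (-14.56) = 0.  So z_0 = -4 is a root, |z_0| = 4.
Divide out the factor (1 + 0.25 z) = (1 - z/z0) (since 1/z0 = -0.25):
  P(z) = (1 + 0.25 z)(1 + (-0.19) z + (0.91) z^2)
  [check: z-coef -0.19 - (-0.25) = 0.06; z^2-coef 0.91 - (-0.25)(-0.19) = 0.8625; z^3-coef -(-0.25)(0.91) = 0.2275.]
Remaining roots from the quadratic factor 1 + (-0.19) z + (0.91) z^2:
  Set 1 + (-0.19) z + (0.91) z^2 = 0, i.e. a z^2 + b z + c = 0 with a = 0.91, b = -0.19, c = 1.
  Discriminant D = b^2 - 4ac = (-0.19)^2 - 4*(0.91)*1 = 0.0361 - (3.64) = -3.6039.
  D < 0, so the roots are the complex-conjugate pair z = (-b +/- i sqrt(-D)) / (2a) = 0.1044 +/- 1.0431i.
  For a conjugate pair |z|^2 = z * conj(z) = (product of roots) = c/a = 1/(0.91) = 1.098901, so |z| = sqrt(1.098901) = 1.0483 for both roots.
Moduli of all roots: 4.0000, 1.0483, 1.0483.
All moduli strictly greater than 1? Yes.
Verdict: Stationary.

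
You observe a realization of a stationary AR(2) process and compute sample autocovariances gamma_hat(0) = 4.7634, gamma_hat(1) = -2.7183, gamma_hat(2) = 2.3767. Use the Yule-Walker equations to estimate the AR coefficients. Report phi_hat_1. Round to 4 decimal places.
\hat\phi_{1} = -0.4240

The Yule-Walker equations for an AR(p) process read, in matrix form,
  Gamma_p phi = r_p,   with   (Gamma_p)_{ij} = gamma(|i - j|),
                       (r_p)_i = gamma(i),   i,j = 1..p.
Substitute the sample gammas (Toeplitz matrix and right-hand side of size 2):
  Gamma_p = [[4.7634, -2.7183], [-2.7183, 4.7634]]
  r_p     = [-2.7183, 2.3767]
Written out:
  4.7634 phi_1 - 2.7183 phi_2 = -2.7183
  -2.7183 phi_1 + 4.7634 phi_2 = 2.3767
Solve by Cramer's rule:
  det = gamma(0)^2 - gamma(1)^2 = (4.7634)^2 - (-2.7183)^2 = 22.68997956 - 7.38915489 = 15.30082467
  phi_hat_1 = [gamma(1) gamma(0) - gamma(1) gamma(2)] / det = [(-2.7183)(4.7634) - (-2.7183)(2.3767)] / 15.30082467 = -6.48776661 / 15.30082467 = -0.424
  phi_hat_2 = [gamma(0) gamma(2) - gamma(1)^2] / det = [(4.7634)(2.3767) - (-2.7183)^2] / 15.30082467 = 3.93201789 / 15.30082467 = 0.257
So phi_hat = [-0.4240, 0.2570].
Therefore phi_hat_1 = -0.4240.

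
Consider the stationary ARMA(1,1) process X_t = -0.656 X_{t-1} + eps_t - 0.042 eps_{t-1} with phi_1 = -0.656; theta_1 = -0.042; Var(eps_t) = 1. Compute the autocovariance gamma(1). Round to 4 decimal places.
\gamma(1) = -1.2590

Multiply the model equation by X_{t-k} and take expectations. With theta_0 = psi_0 = 1 and psi_j the MA(infinity) weights, this gives
  gamma(k) - sum_i phi_i gamma(k-i) = c_k,
  c_k = sigma^2 * sum_{j=k..q} theta_j psi_{j-k}   (c_k = 0 for k > q),
using gamma(-m) = gamma(m).
psi-weights needed (psi_j = theta_j + sum_i phi_i psi_{j-i}):
  psi_1 = theta_1 + phi_1 = -0.042 + (-0.656) = -0.698
Right-hand sides:
  c_0 = sigma^2 (1 + theta_1 psi_1) = 1 * (1 + (-0.042)(-0.698)) = 1 * 1.029316 = 1.029316
  c_1 = sigma^2 theta_1 = 1 * (-0.042) = -0.042
  c_2 = 0
Equations for k = 0 and k = 1 (AR order 1):
  gamma(0) = phi_1 gamma(1) + c_0
  gamma(1) = phi_1 gamma(0) + c_1
Substituting the second into the first: gamma(0) (1 - phi_1^2) = c_0 + phi_1 c_1, so
  gamma(0) = (c_0 + phi_1 c_1) / (1 - phi_1^2) = (1.029316 + (-0.656)(-0.042)) / (1 - (-0.656)^2) = 1.056868 / 0.569664 = 1.855248.
  gamma(1) = phi_1 gamma(0) + c_1 = (-0.656)(1.855248) + (-0.042) = -1.259043.
Therefore gamma(1) = -1.2590 (to 4 decimal places).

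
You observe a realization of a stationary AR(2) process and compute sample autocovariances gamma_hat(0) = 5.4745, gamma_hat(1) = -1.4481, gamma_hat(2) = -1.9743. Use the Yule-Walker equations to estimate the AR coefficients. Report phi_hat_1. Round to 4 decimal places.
\hat\phi_{1} = -0.3870

The Yule-Walker equations for an AR(p) process read, in matrix form,
  Gamma_p phi = r_p,   with   (Gamma_p)_{ij} = gamma(|i - j|),
                       (r_p)_i = gamma(i),   i,j = 1..p.
Substitute the sample gammas (Toeplitz matrix and right-hand side of size 2):
  Gamma_p = [[5.4745, -1.4481], [-1.4481, 5.4745]]
  r_p     = [-1.4481, -1.9743]
Written out:
  5.4745 phi_1 - 1.4481 phi_2 = -1.4481
  -1.4481 phi_1 + 5.4745 phi_2 = -1.9743
Solve by Cramer's rule:
  det = gamma(0)^2 - gamma(1)^2 = (5.4745)^2 - (-1.4481)^2 = 29.97015025 - 2.09699361 = 27.87315664
  phi_hat_1 = [gamma(1) gamma(0) - gamma(1) gamma(2)] / det = [(-1.4481)(5.4745) - (-1.4481)(-1.9743)] / 27.87315664 = -10.78660728 / 27.87315664 = -0.387
  phi_hat_2 = [gamma(0) gamma(2) - gamma(1)^2] / det = [(5.4745)(-1.9743) - (-1.4481)^2] / 27.87315664 = -12.90529896 / 27.87315664 = -0.463
So phi_hat = [-0.3870, -0.4630].
Therefore phi_hat_1 = -0.3870.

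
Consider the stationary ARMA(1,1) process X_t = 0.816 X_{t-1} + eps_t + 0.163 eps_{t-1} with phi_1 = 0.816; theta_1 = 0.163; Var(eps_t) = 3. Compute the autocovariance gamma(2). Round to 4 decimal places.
\gamma(2) = 8.1263

Multiply the model equation by X_{t-k} and take expectations. With theta_0 = psi_0 = 1 and psi_j the MA(infinity) weights, this gives
  gamma(k) - sum_i phi_i gamma(k-i) = c_k,
  c_k = sigma^2 * sum_{j=k..q} theta_j psi_{j-k}   (c_k = 0 for k > q),
using gamma(-m) = gamma(m).
psi-weights needed (psi_j = theta_j + sum_i phi_i psi_{j-i}):
  psi_1 = theta_1 + phi_1 = 0.163 + (0.816) = 0.979
Right-hand sides:
  c_0 = sigma^2 (1 + theta_1 psi_1) = 3 * (1 + (0.163)(0.979)) = 3 * 1.159577 = 3.478731
  c_1 = sigma^2 theta_1 = 3 * (0.163) = 0.489
  c_2 = 0
Equations for k = 0 and k = 1 (AR order 1):
  gamma(0) = phi_1 gamma(1) + c_0
  gamma(1) = phi_1 gamma(0) + c_1
Substituting the second into the first: gamma(0) (1 - phi_1^2) = c_0 + phi_1 c_1, so
  gamma(0) = (c_0 + phi_1 c_1) / (1 - phi_1^2) = (3.478731 + (0.816)(0.489)) / (1 - (0.816)^2) = 3.877755 / 0.334144 = 11.605042.
  gamma(1) = phi_1 gamma(0) + c_1 = (0.816)(11.605042) + (0.489) = 9.958714.
For k = 2 (> q): gamma(2) = phi_1 gamma(1) = (0.816)(9.958714) = 8.126311.
Therefore gamma(2) = 8.1263 (to 4 decimal places).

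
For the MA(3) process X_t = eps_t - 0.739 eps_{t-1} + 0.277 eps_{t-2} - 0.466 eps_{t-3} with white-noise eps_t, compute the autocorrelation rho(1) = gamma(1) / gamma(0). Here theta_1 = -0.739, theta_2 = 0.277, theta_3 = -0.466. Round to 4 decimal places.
\rho(1) = -0.5830

For an MA(q) process with theta_0 = 1, the autocovariance is
  gamma(k) = sigma^2 * sum_{i=0..q-k} theta_i * theta_{i+k},
and rho(k) = gamma(k) / gamma(0). Sigma^2 cancels.
  numerator   = (1)*(-0.739) + (-0.739)*(0.277) + (0.277)*(-0.466) = -1.072785.
  denominator = (1)^2 + (-0.739)^2 + (0.277)^2 + (-0.466)^2 = 1.840006.
  rho(1) = -1.072785 / 1.840006 = -0.5830.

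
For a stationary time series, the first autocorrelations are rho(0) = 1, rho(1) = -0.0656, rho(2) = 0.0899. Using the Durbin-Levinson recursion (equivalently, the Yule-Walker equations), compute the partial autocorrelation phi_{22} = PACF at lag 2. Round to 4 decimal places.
\phi_{22} = 0.0860

The PACF at lag k is phi_{kk}, the last component of the solution
to the Yule-Walker system G_k phi = r_k where
  (G_k)_{ij} = rho(|i - j|), (r_k)_i = rho(i), i,j = 1..k.
Equivalently, Durbin-Levinson gives phi_{kk} iteratively:
  phi_{11} = rho(1)
  phi_{kk} = [rho(k) - sum_{j=1..k-1} phi_{k-1,j} rho(k-j)]
            / [1 - sum_{j=1..k-1} phi_{k-1,j} rho(j)],
  phi_{k,j} = phi_{k-1,j} - phi_{kk} phi_{k-1,k-j},  j = 1..k-1.
Step k = 1:
  phi_11 = rho(1) = -0.0656.
Step k = 2:
  phi_22 = [rho(2) - phi_11 rho(1)] / [1 - phi_11 rho(1)] = [0.0899 - (-0.0656)(-0.0656)] / [1 - (-0.0656)(-0.0656)]
         = 0.08559664 / 0.99569664 = 0.086.
Therefore phi_{22} = 0.0860.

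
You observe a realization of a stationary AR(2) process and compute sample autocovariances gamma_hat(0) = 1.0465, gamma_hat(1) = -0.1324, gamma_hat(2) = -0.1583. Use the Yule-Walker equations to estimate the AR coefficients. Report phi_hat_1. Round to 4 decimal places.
\hat\phi_{1} = -0.1480

The Yule-Walker equations for an AR(p) process read, in matrix form,
  Gamma_p phi = r_p,   with   (Gamma_p)_{ij} = gamma(|i - j|),
                       (r_p)_i = gamma(i),   i,j = 1..p.
Substitute the sample gammas (Toeplitz matrix and right-hand side of size 2):
  Gamma_p = [[1.0465, -0.1324], [-0.1324, 1.0465]]
  r_p     = [-0.1324, -0.1583]
Written out:
  1.0465 phi_1 - 0.1324 phi_2 = -0.1324
  -0.1324 phi_1 + 1.0465 phi_2 = -0.1583
Solve by Cramer's rule:
  det = gamma(0)^2 - gamma(1)^2 = (1.0465)^2 - (-0.1324)^2 = 1.09516225 - 0.01752976 = 1.07763249
  phi_hat_1 = [gamma(1) gamma(0) - gamma(1) gamma(2)] / det = [(-0.1324)(1.0465) - (-0.1324)(-0.1583)] / 1.07763249 = -0.15951552 / 1.07763249 = -0.148
  phi_hat_2 = [gamma(0) gamma(2) - gamma(1)^2] / det = [(1.0465)(-0.1583) - (-0.1324)^2] / 1.07763249 = -0.18319071 / 1.07763249 = -0.17
So phi_hat = [-0.1480, -0.1700].
Therefore phi_hat_1 = -0.1480.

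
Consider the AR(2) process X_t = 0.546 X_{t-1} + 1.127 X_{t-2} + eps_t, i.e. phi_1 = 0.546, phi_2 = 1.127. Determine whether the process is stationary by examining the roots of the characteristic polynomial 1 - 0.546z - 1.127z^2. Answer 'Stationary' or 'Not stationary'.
\text{Not stationary}

The AR(p) characteristic polynomial is P(z) = 1 - 0.546z - 1.127z^2.
Stationarity requires all roots to lie outside the unit circle, i.e. |z| > 1 for every root.
Set 1 + (-0.546) z + (-1.127) z^2 = 0, i.e. a z^2 + b z + c = 0 with a = -1.127, b = -0.546, c = 1.
Discriminant D = b^2 - 4ac = (-0.546)^2 - 4*(-1.127)*1 = 0.298116 - (-4.508) = 4.806116.
D >= 0, so the roots are real: z = (-b +/- sqrt(D)) / (2a) = (0.546 +/- 2.192286) / (-2.254).
  z_1 = (0.546 + 2.192286) / (-2.254) = -1.2149,   |z_1| = 1.2149.
  z_2 = (0.546 - 2.192286) / (-2.254) = 0.7304,   |z_2| = 0.7304.
Moduli of all roots: 1.2149, 0.7304.
All moduli strictly greater than 1? No.
Verdict: Not stationary.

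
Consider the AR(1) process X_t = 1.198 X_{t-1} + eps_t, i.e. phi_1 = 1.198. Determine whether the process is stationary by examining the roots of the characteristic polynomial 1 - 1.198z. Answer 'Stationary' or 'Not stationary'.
\text{Not stationary}

The AR(p) characteristic polynomial is P(z) = 1 - 1.198z.
Stationarity requires all roots to lie outside the unit circle, i.e. |z| > 1 for every root.
This is linear in z: 1 + (-1.198) z = 0  =>  z = -1/(-1.198) = 0.834725,  |z| = 0.834725.
Moduli of all roots: 0.8347.
All moduli strictly greater than 1? No.
Verdict: Not stationary.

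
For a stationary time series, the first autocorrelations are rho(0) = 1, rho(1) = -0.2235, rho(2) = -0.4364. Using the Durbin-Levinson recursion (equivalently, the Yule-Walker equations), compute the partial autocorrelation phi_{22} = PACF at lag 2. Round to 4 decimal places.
\phi_{22} = -0.5119

The PACF at lag k is phi_{kk}, the last component of the solution
to the Yule-Walker system G_k phi = r_k where
  (G_k)_{ij} = rho(|i - j|), (r_k)_i = rho(i), i,j = 1..k.
Equivalently, Durbin-Levinson gives phi_{kk} iteratively:
  phi_{11} = rho(1)
  phi_{kk} = [rho(k) - sum_{j=1..k-1} phi_{k-1,j} rho(k-j)]
            / [1 - sum_{j=1..k-1} phi_{k-1,j} rho(j)],
  phi_{k,j} = phi_{k-1,j} - phi_{kk} phi_{k-1,k-j},  j = 1..k-1.
Step k = 1:
  phi_11 = rho(1) = -0.2235.
Step k = 2:
  phi_22 = [rho(2) - phi_11 rho(1)] / [1 - phi_11 rho(1)] = [-0.4364 - (-0.2235)(-0.2235)] / [1 - (-0.2235)(-0.2235)]
         = -0.48635225 / 0.95004775 = -0.5119.
Therefore phi_{22} = -0.5119.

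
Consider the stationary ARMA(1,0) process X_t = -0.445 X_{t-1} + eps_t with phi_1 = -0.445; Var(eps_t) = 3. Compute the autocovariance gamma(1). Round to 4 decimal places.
\gamma(1) = -1.6646

Multiply the model equation by X_{t-k} and take expectations. With theta_0 = psi_0 = 1 and psi_j the MA(infinity) weights, this gives
  gamma(k) - sum_i phi_i gamma(k-i) = c_k,
  c_k = sigma^2 * sum_{j=k..q} theta_j psi_{j-k}   (c_k = 0 for k > q),
using gamma(-m) = gamma(m).
Pure AR (q = 0): c_0 = sigma^2 = 3, c_k = 0 for k >= 1.
Equations for k = 0 and k = 1 (AR order 1):
  gamma(0) = phi_1 gamma(1) + c_0
  gamma(1) = phi_1 gamma(0) + c_1
Substituting the second into the first: gamma(0) (1 - phi_1^2) = c_0 + phi_1 c_1, so
  gamma(0) = c_0 / (1 - phi_1^2) = 3 / (1 - (-0.445)^2) = 3 / 0.801975 = 3.740765.
  gamma(1) = phi_1 gamma(0) = (-0.445)(3.740765) = -1.66464.
Therefore gamma(1) = -1.6646 (to 4 decimal places).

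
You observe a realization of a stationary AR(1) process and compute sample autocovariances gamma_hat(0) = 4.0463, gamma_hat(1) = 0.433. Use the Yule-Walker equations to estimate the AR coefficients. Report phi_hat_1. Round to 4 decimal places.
\hat\phi_{1} = 0.1070

The Yule-Walker equations for an AR(p) process read, in matrix form,
  Gamma_p phi = r_p,   with   (Gamma_p)_{ij} = gamma(|i - j|),
                       (r_p)_i = gamma(i),   i,j = 1..p.
Substitute the sample gammas (Toeplitz matrix and right-hand side of size 1):
  Gamma_p = [[4.0463]]
  r_p     = [0.433]
With p = 1 this is the single equation gamma(0) phi_1 = gamma(1):
  phi_hat_1 = gamma(1) / gamma(0) = 0.433 / 4.0463 = 0.1070.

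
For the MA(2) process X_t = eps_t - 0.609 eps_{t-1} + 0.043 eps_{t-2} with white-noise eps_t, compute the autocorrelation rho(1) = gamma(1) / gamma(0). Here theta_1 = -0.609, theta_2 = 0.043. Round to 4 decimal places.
\rho(1) = -0.4627

For an MA(q) process with theta_0 = 1, the autocovariance is
  gamma(k) = sigma^2 * sum_{i=0..q-k} theta_i * theta_{i+k},
and rho(k) = gamma(k) / gamma(0). Sigma^2 cancels.
  numerator   = (1)*(-0.609) + (-0.609)*(0.043) = -0.635187.
  denominator = (1)^2 + (-0.609)^2 + (0.043)^2 = 1.37273.
  rho(1) = -0.635187 / 1.37273 = -0.4627.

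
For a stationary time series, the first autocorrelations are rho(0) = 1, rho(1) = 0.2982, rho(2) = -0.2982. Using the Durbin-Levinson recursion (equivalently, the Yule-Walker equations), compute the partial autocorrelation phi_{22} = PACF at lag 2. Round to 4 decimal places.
\phi_{22} = -0.4249

The PACF at lag k is phi_{kk}, the last component of the solution
to the Yule-Walker system G_k phi = r_k where
  (G_k)_{ij} = rho(|i - j|), (r_k)_i = rho(i), i,j = 1..k.
Equivalently, Durbin-Levinson gives phi_{kk} iteratively:
  phi_{11} = rho(1)
  phi_{kk} = [rho(k) - sum_{j=1..k-1} phi_{k-1,j} rho(k-j)]
            / [1 - sum_{j=1..k-1} phi_{k-1,j} rho(j)],
  phi_{k,j} = phi_{k-1,j} - phi_{kk} phi_{k-1,k-j},  j = 1..k-1.
Step k = 1:
  phi_11 = rho(1) = 0.2982.
Step k = 2:
  phi_22 = [rho(2) - phi_11 rho(1)] / [1 - phi_11 rho(1)] = [-0.2982 - (0.2982)(0.2982)] / [1 - (0.2982)(0.2982)]
         = -0.38712324 / 0.91107676 = -0.4249.
Therefore phi_{22} = -0.4249.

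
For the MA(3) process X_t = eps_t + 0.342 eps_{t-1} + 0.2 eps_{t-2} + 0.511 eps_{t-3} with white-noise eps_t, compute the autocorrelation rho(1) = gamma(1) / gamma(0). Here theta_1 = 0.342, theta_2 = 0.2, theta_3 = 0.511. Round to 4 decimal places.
\rho(1) = 0.3615

For an MA(q) process with theta_0 = 1, the autocovariance is
  gamma(k) = sigma^2 * sum_{i=0..q-k} theta_i * theta_{i+k},
and rho(k) = gamma(k) / gamma(0). Sigma^2 cancels.
  numerator   = (1)*(0.342) + (0.342)*(0.2) + (0.2)*(0.511) = 0.5126.
  denominator = (1)^2 + (0.342)^2 + (0.2)^2 + (0.511)^2 = 1.418085.
  rho(1) = 0.5126 / 1.418085 = 0.3615.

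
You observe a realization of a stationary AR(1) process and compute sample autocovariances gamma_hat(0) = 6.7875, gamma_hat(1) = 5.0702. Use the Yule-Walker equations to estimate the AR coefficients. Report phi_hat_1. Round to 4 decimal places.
\hat\phi_{1} = 0.7470

The Yule-Walker equations for an AR(p) process read, in matrix form,
  Gamma_p phi = r_p,   with   (Gamma_p)_{ij} = gamma(|i - j|),
                       (r_p)_i = gamma(i),   i,j = 1..p.
Substitute the sample gammas (Toeplitz matrix and right-hand side of size 1):
  Gamma_p = [[6.7875]]
  r_p     = [5.0702]
With p = 1 this is the single equation gamma(0) phi_1 = gamma(1):
  phi_hat_1 = gamma(1) / gamma(0) = 5.0702 / 6.7875 = 0.7470.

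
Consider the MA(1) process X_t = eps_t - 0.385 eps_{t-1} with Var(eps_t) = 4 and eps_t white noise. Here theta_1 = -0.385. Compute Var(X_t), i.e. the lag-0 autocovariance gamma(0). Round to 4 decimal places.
\gamma(0) = 4.5929

For an MA(q) process X_t = eps_t + sum_i theta_i eps_{t-i} with
Var(eps_t) = sigma^2, the variance is
  gamma(0) = sigma^2 * (1 + sum_i theta_i^2).
  sum_i theta_i^2 = (-0.385)^2 = 0.148225.
  gamma(0) = 4 * (1 + 0.148225) = 4 * 1.148225 = 4.5929.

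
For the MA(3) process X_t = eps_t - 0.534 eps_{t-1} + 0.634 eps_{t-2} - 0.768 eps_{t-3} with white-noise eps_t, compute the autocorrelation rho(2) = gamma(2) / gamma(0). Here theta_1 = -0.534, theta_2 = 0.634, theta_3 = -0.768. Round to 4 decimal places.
\rho(2) = 0.4586

For an MA(q) process with theta_0 = 1, the autocovariance is
  gamma(k) = sigma^2 * sum_{i=0..q-k} theta_i * theta_{i+k},
and rho(k) = gamma(k) / gamma(0). Sigma^2 cancels.
  numerator   = (1)*(0.634) + (-0.534)*(-0.768) = 1.044112.
  denominator = (1)^2 + (-0.534)^2 + (0.634)^2 + (-0.768)^2 = 2.276936.
  rho(2) = 1.044112 / 2.276936 = 0.4586.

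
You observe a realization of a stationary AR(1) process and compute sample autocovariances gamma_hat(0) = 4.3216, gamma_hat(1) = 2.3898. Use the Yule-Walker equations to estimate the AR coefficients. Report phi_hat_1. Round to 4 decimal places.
\hat\phi_{1} = 0.5530

The Yule-Walker equations for an AR(p) process read, in matrix form,
  Gamma_p phi = r_p,   with   (Gamma_p)_{ij} = gamma(|i - j|),
                       (r_p)_i = gamma(i),   i,j = 1..p.
Substitute the sample gammas (Toeplitz matrix and right-hand side of size 1):
  Gamma_p = [[4.3216]]
  r_p     = [2.3898]
With p = 1 this is the single equation gamma(0) phi_1 = gamma(1):
  phi_hat_1 = gamma(1) / gamma(0) = 2.3898 / 4.3216 = 0.5530.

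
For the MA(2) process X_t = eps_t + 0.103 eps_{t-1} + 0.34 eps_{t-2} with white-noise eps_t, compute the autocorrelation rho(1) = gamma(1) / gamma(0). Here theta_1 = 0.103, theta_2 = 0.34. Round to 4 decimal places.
\rho(1) = 0.1226

For an MA(q) process with theta_0 = 1, the autocovariance is
  gamma(k) = sigma^2 * sum_{i=0..q-k} theta_i * theta_{i+k},
and rho(k) = gamma(k) / gamma(0). Sigma^2 cancels.
  numerator   = (1)*(0.103) + (0.103)*(0.34) = 0.13802.
  denominator = (1)^2 + (0.103)^2 + (0.34)^2 = 1.126209.
  rho(1) = 0.13802 / 1.126209 = 0.1226.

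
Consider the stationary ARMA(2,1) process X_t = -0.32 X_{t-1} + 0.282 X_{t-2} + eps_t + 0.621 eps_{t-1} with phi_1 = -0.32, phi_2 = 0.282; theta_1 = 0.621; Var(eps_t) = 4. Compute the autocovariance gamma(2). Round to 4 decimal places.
\gamma(2) = 0.8089

Multiply the model equation by X_{t-k} and take expectations. With theta_0 = psi_0 = 1 and psi_j the MA(infinity) weights, this gives
  gamma(k) - sum_i phi_i gamma(k-i) = c_k,
  c_k = sigma^2 * sum_{j=k..q} theta_j psi_{j-k}   (c_k = 0 for k > q),
using gamma(-m) = gamma(m).
psi-weights needed (psi_j = theta_j + sum_i phi_i psi_{j-i}):
  psi_1 = theta_1 + phi_1 = 0.621 + (-0.32) = 0.301
Right-hand sides:
  c_0 = sigma^2 (1 + theta_1 psi_1) = 4 * (1 + (0.621)(0.301)) = 4 * 1.186921 = 4.747684
  c_1 = sigma^2 theta_1 = 4 * (0.621) = 2.484
  c_2 = 0
Equations for k = 0, 1, 2 (AR order 2, c_2 = 0):
  (E0) gamma(0) = phi_1 gamma(1) + phi_2 gamma(2) + c_0
  (E1) gamma(1) = phi_1 gamma(0) + phi_2 gamma(1) + c_1
  (E2) gamma(2) = phi_1 gamma(1) + phi_2 gamma(0)
From (E1): gamma(1) = A gamma(0) + B with
  A = phi_1 / (1 - phi_2) = -0.32 / 0.718 = -0.445682,   B = c_1 / (1 - phi_2) = 2.484 / 0.718 = 3.45961.
Insert (E2) into (E0): gamma(0) (1 - phi_2^2) = phi_1 (1 + phi_2) gamma(1) + c_0.
  phi_1 (1 + phi_2) = (-0.32)(1.282) = -0.41024,   1 - phi_2^2 = 0.920476.
Replace gamma(1) by A gamma(0) + B and collect gamma(0):
  gamma(0) [0.920476 - (-0.41024)(-0.445682)] = (-0.41024)(3.45961) + 4.747684
  gamma(0) * 0.737639 = 3.328414
  gamma(0) = 3.328414 / 0.737639 = 4.512251.
  gamma(1) = A gamma(0) + B = (-0.445682)(4.512251) + (3.45961) = 1.448579.
  gamma(2) = phi_1 gamma(1) + phi_2 gamma(0) = (-0.32)(1.448579) + (0.282)(4.512251) = 0.80891.
Therefore gamma(2) = 0.8089 (to 4 decimal places).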